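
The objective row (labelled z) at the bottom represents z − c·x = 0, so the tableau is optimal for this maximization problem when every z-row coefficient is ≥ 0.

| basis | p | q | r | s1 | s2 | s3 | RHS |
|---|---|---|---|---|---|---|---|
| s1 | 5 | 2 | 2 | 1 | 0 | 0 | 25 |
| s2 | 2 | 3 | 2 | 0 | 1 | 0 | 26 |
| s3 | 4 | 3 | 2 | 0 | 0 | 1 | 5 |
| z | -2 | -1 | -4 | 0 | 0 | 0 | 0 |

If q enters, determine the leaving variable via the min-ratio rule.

Column q entries and ratios — s1: 25/2 = 25/2; s2: 26/3 = 26/3; s3: 5/3 = 5/3.
Smallest ratio is 5/3 in the row of s3, so s3 leaves.

s3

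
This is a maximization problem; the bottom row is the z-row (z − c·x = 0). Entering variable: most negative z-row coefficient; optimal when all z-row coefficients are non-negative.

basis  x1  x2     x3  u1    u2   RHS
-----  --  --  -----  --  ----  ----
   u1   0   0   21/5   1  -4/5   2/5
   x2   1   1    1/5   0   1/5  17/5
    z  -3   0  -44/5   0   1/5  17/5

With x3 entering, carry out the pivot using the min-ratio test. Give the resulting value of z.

89/21

Ratio test on column x3 — row 1: (2/5)/(21/5) = 2/21; row 2: (17/5)/(1/5) = 17. Minimum is 2/21 at row 1 (u1 leaves); pivot element 21/5.
Pivot on row 1; the z-row RHS becomes 17/5 − (-44/5)·(2/21) = 89/21.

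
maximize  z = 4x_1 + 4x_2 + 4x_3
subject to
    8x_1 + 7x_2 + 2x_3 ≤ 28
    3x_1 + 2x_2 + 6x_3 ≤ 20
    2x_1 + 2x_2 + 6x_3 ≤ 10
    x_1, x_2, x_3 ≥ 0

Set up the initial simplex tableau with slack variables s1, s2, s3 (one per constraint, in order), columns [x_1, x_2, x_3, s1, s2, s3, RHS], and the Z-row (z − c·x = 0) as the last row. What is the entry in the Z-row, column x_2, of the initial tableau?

The Z-row carries the negated objective coefficients: the x_2 entry is -4.

-4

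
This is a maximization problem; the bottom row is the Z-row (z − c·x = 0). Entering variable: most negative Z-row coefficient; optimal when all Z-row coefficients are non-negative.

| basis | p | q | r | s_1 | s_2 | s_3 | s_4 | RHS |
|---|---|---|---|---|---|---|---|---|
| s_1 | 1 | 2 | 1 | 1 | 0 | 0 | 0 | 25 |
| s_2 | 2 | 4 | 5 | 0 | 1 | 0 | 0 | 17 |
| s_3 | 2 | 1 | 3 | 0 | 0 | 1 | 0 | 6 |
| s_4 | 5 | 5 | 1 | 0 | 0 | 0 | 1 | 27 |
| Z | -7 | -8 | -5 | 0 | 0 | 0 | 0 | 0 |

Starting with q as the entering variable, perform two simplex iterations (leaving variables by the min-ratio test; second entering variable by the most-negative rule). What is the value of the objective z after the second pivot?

Ratio test on column q — row 1: 25/2 = 25/2; row 2: 17/4 = 17/4; row 3: 6/1 = 6; row 4: 27/5 = 27/5. Minimum is 17/4 at row 2 (s_2 leaves); pivot element 4.
Pivot on row 2; the Z-row RHS becomes 0 − (-8)·(17/4) = 34.
Next entering variable (most negative Z-row entry -3): p.
Ratio test on column p — row 1: entry 0 ≤ 0; row 2: (17/4)/(1/2) = 17/2; row 3: (7/4)/(3/2) = 7/6; row 4: (23/4)/(5/2) = 23/10. Minimum is 7/6 at row 3 (s_3 leaves); pivot element 3/2.
After the second pivot the Z-row RHS is 34 − (-3)·(7/6) = 75/2.

75/2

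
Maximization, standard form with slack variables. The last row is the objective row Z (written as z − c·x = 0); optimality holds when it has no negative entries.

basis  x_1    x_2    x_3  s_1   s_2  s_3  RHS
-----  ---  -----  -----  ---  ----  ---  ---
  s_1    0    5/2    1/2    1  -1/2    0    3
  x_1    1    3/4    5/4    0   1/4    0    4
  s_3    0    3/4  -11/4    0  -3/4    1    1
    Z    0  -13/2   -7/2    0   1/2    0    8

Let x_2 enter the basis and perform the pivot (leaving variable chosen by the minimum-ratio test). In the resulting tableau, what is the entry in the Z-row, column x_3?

-11/5

Ratio test on column x_2 — row 1: 3/(5/2) = 6/5; row 2: 4/(3/4) = 16/3; row 3: 1/(3/4) = 4/3. Minimum is 6/5 at row 1 (s_1 leaves); pivot element 5/2.
Divide row 1 by 5/2; eliminate column x_2 from the other rows.
Z-row update in column x_3: -7/2 − (-13/2)·(1/5) = -11/5.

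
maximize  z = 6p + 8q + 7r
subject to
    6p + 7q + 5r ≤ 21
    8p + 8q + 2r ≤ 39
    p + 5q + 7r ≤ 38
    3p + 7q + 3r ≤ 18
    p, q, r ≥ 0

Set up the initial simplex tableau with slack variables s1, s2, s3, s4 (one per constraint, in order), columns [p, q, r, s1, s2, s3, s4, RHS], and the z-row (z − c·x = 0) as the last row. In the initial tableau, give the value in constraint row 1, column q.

7

Constraint 1 has coefficient 7 on q.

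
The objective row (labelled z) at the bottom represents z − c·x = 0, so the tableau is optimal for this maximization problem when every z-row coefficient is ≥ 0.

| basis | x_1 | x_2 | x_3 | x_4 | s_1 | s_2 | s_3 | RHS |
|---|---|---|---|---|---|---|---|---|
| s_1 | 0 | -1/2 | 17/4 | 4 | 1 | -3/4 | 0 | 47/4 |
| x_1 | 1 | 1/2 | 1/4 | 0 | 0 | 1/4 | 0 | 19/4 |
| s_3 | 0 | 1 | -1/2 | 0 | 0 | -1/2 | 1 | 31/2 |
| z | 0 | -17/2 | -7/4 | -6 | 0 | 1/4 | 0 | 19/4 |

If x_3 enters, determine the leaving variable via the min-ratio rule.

s_1

Column x_3 entries and ratios — s_1: (47/4)/(17/4) = 47/17; x_1: (19/4)/(1/4) = 19; s_3: -1/2 ≤ 0, skip.
Smallest ratio is 47/17 in the row of s_1, so s_1 leaves.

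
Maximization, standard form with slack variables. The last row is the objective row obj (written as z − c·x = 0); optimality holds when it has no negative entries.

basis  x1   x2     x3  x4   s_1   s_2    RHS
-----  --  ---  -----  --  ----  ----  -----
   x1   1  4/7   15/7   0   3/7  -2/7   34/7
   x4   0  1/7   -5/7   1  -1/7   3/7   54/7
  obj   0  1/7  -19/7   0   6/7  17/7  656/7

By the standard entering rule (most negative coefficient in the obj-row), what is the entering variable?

x3

Negative obj-row entries: x3: -19/7.
The most negative is -19/7 in column x3, so x3 enters.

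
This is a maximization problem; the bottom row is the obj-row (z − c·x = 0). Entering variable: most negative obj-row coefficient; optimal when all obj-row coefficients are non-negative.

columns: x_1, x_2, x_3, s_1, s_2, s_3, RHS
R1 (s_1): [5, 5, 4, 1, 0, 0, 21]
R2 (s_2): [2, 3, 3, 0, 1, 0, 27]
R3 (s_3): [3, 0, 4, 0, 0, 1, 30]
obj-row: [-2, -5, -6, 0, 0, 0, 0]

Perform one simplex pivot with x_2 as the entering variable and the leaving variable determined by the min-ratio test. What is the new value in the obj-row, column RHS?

21

Ratio test on column x_2 — row 1: 21/5 = 21/5; row 2: 27/3 = 9; row 3: entry 0 ≤ 0. Minimum is 21/5 at row 1 (s_1 leaves); pivot element 5.
Divide row 1 by 5; eliminate column x_2 from the other rows.
obj-row update in column RHS: 0 − (-5)·(21/5) = 21.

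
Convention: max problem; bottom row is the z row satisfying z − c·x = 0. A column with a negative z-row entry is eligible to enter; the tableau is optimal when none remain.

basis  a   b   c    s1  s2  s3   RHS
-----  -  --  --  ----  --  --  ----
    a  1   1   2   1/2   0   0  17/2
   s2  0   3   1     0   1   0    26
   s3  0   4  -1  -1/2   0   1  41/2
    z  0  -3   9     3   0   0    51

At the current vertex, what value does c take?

c is not in the basis, so in the current basic feasible solution c = 0.

0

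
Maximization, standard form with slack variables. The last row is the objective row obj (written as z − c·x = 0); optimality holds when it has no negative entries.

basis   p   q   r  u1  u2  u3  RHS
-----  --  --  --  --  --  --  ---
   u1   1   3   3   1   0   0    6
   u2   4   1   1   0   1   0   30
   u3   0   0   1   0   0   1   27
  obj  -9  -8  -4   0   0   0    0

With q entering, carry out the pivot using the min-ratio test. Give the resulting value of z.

16

Ratio test on column q — row 1: 6/3 = 2; row 2: 30/1 = 30; row 3: entry 0 ≤ 0. Minimum is 2 at row 1 (u1 leaves); pivot element 3.
Pivot on row 1; the obj-row RHS becomes 0 − (-8)·2 = 16.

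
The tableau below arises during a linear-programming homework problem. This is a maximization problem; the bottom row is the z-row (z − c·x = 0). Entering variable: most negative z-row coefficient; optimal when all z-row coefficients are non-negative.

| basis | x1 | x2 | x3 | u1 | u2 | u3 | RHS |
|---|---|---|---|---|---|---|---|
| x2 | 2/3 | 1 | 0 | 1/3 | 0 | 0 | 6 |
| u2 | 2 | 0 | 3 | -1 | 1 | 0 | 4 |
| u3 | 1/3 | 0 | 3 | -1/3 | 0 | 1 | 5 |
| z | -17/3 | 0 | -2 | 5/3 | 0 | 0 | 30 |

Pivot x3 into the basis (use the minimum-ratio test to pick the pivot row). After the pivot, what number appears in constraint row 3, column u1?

2/3

Ratio test on column x3 — row 1: entry 0 ≤ 0; row 2: 4/3 = 4/3; row 3: 5/3 = 5/3. Minimum is 4/3 at row 2 (u2 leaves); pivot element 3.
Divide row 2 by 3; eliminate column x3 from the other rows.
Row 3 update in column u1: -1/3 − 3·(-1/3) = 2/3.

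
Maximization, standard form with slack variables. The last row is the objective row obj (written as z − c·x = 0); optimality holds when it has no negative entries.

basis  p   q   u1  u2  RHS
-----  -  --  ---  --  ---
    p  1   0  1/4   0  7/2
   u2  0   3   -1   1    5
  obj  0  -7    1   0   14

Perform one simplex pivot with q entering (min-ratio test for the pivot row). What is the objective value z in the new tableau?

Ratio test on column q — row 1: entry 0 ≤ 0; row 2: 5/3 = 5/3. Minimum is 5/3 at row 2 (u2 leaves); pivot element 3.
Pivot on row 2; the obj-row RHS becomes 14 − (-7)·(5/3) = 77/3.

77/3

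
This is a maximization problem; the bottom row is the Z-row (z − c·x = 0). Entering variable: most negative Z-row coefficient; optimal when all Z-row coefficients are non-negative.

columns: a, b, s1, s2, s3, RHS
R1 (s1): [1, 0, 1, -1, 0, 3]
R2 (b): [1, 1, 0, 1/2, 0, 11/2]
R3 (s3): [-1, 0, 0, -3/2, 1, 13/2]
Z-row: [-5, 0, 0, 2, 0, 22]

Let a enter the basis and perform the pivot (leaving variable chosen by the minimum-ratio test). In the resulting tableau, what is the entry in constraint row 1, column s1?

1

Ratio test on column a — row 1: 3/1 = 3; row 2: (11/2)/1 = 11/2; row 3: entry -1 ≤ 0. Minimum is 3 at row 1 (s1 leaves); pivot element 1.
Divide row 1 by 1; eliminate column a from the other rows.
In the new row 1, the s1 entry is the old entry divided by the pivot: 1/1 = 1.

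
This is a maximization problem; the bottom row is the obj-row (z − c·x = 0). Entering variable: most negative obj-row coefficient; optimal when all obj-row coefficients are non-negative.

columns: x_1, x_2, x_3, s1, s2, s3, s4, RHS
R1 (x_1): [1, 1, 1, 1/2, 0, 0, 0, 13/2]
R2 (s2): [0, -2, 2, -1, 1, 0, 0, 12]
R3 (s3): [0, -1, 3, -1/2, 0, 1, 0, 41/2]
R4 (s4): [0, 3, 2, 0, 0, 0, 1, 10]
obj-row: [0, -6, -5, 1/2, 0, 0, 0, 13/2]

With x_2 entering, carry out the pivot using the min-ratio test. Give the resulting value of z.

53/2

Ratio test on column x_2 — row 1: (13/2)/1 = 13/2; row 2: entry -2 ≤ 0; row 3: entry -1 ≤ 0; row 4: 10/3 = 10/3. Minimum is 10/3 at row 4 (s4 leaves); pivot element 3.
Pivot on row 4; the obj-row RHS becomes 13/2 − (-6)·(10/3) = 53/2.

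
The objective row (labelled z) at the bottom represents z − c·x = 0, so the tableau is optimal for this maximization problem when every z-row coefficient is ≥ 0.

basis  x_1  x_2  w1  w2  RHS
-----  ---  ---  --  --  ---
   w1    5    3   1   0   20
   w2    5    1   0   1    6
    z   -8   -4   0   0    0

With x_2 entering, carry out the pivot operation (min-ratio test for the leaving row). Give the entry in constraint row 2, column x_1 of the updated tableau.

5

Ratio test on column x_2 — row 1: 20/3 = 20/3; row 2: 6/1 = 6. Minimum is 6 at row 2 (w2 leaves); pivot element 1.
Divide row 2 by 1; eliminate column x_2 from the other rows.
In the new row 2, the x_1 entry is the old entry divided by the pivot: 5/1 = 5.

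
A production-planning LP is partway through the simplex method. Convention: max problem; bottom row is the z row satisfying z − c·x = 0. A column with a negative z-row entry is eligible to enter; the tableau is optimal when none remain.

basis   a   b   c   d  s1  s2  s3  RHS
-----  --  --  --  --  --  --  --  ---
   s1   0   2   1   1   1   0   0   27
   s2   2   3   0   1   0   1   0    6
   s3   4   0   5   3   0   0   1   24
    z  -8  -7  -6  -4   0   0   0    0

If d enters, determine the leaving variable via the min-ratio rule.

s2

Column d entries and ratios — s1: 27/1 = 27; s2: 6/1 = 6; s3: 24/3 = 8.
Smallest ratio is 6 in the row of s2, so s2 leaves.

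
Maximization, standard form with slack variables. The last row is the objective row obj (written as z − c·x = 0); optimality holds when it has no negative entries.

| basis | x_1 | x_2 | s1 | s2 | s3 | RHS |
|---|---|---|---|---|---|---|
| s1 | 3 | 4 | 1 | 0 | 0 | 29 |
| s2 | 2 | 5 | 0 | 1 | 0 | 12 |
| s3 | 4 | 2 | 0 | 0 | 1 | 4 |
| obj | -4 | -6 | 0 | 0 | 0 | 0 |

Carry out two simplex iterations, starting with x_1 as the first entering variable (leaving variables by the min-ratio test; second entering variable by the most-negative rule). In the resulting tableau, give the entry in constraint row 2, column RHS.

2

Ratio test on column x_1 — row 1: 29/3 = 29/3; row 2: 12/2 = 6; row 3: 4/4 = 1. Minimum is 1 at row 3 (s3 leaves); pivot element 4.
Divide row 3 by 4; eliminate column x_1 from the other rows.
Second iteration: most negative obj-row entry is -4 in column x_2, so x_2 enters.
Ratio test on column x_2 — row 1: 26/(5/2) = 52/5; row 2: 10/4 = 5/2; row 3: 1/(1/2) = 2. Minimum is 2 at row 3 (x_1 leaves); pivot element 1/2.
Divide row 3 by 1/2; eliminate column x_2 from the other rows.
After both pivots, the entry at constraint row 2, column RHS is 2.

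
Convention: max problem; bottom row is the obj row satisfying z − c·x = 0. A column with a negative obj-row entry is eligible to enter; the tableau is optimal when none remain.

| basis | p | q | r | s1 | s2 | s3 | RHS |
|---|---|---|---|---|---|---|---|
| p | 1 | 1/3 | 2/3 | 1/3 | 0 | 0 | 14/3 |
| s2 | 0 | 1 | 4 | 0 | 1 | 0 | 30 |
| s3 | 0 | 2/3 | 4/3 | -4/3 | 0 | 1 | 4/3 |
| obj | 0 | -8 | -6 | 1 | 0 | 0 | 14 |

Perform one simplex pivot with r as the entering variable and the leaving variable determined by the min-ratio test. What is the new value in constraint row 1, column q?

0

Ratio test on column r — row 1: (14/3)/(2/3) = 7; row 2: 30/4 = 15/2; row 3: (4/3)/(4/3) = 1. Minimum is 1 at row 3 (s3 leaves); pivot element 4/3.
Divide row 3 by 4/3; eliminate column r from the other rows.
Row 1 update in column q: 1/3 − (2/3)·(1/2) = 0.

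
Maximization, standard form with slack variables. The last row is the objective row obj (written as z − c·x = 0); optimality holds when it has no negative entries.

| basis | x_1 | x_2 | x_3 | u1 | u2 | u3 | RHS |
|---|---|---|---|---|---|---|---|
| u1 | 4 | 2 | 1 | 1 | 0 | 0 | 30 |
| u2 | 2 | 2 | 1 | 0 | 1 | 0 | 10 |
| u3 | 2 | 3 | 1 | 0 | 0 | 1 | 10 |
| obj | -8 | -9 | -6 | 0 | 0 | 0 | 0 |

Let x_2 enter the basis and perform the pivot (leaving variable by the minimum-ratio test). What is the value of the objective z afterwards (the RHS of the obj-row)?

Ratio test on column x_2 — row 1: 30/2 = 15; row 2: 10/2 = 5; row 3: 10/3 = 10/3. Minimum is 10/3 at row 3 (u3 leaves); pivot element 3.
Pivot on row 3; the obj-row RHS becomes 0 − (-9)·(10/3) = 30.

30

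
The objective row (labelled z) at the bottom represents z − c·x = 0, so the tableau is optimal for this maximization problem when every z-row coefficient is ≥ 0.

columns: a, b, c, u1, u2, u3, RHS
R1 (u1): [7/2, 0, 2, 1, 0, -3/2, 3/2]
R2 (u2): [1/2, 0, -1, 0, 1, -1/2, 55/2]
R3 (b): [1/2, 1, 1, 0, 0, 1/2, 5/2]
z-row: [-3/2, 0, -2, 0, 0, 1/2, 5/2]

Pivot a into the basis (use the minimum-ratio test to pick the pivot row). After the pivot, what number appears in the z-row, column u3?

-1/7

Ratio test on column a — row 1: (3/2)/(7/2) = 3/7; row 2: (55/2)/(1/2) = 55; row 3: (5/2)/(1/2) = 5. Minimum is 3/7 at row 1 (u1 leaves); pivot element 7/2.
Divide row 1 by 7/2; eliminate column a from the other rows.
z-row update in column u3: 1/2 − (-3/2)·(-3/7) = -1/7.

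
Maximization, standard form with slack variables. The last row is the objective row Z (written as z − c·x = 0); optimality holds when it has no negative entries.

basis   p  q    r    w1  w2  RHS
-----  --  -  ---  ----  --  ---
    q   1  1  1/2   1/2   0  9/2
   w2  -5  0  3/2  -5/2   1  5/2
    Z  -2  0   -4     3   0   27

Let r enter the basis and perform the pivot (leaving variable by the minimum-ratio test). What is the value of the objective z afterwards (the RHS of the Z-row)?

Ratio test on column r — row 1: (9/2)/(1/2) = 9; row 2: (5/2)/(3/2) = 5/3. Minimum is 5/3 at row 2 (w2 leaves); pivot element 3/2.
Pivot on row 2; the Z-row RHS becomes 27 − (-4)·(5/3) = 101/3.

101/3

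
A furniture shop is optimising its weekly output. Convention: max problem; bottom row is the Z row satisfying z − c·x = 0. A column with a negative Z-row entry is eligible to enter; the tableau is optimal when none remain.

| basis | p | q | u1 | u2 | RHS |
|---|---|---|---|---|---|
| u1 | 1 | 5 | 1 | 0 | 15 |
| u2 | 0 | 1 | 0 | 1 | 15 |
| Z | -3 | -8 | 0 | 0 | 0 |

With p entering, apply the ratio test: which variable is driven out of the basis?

u1

Column p entries and ratios — u1: 15/1 = 15; u2: 0 ≤ 0, skip.
Smallest ratio is 15 in the row of u1, so u1 leaves.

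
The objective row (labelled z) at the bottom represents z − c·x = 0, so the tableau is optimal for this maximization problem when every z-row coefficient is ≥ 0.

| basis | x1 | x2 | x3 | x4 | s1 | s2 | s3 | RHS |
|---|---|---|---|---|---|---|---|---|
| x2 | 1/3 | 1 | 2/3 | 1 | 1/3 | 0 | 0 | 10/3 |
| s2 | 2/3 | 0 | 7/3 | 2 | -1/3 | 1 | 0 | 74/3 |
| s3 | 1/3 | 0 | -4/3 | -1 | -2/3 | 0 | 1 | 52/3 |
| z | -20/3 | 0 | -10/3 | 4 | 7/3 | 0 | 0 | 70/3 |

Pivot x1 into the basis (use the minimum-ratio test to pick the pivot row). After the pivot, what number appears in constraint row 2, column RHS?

Ratio test on column x1 — row 1: (10/3)/(1/3) = 10; row 2: (74/3)/(2/3) = 37; row 3: (52/3)/(1/3) = 52. Minimum is 10 at row 1 (x2 leaves); pivot element 1/3.
Divide row 1 by 1/3; eliminate column x1 from the other rows.
Row 2 update in column RHS: 74/3 − (2/3)·10 = 18.

18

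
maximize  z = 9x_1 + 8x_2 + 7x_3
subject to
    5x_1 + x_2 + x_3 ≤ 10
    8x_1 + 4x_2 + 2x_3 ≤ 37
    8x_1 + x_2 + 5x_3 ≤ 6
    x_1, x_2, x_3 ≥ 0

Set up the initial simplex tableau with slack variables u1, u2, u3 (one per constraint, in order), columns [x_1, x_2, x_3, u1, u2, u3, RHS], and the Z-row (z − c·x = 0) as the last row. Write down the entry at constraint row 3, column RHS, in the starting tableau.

6

The RHS of constraint 3 is b_3 = 6.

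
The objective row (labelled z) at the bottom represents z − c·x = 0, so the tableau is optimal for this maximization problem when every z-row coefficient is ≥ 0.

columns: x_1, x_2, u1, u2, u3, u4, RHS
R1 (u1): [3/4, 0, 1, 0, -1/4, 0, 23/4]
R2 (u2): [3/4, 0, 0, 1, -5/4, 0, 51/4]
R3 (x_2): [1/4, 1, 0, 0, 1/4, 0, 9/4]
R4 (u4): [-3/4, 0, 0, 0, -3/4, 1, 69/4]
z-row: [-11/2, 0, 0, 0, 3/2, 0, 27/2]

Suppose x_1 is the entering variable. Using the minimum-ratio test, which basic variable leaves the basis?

Column x_1 entries and ratios — u1: (23/4)/(3/4) = 23/3; u2: (51/4)/(3/4) = 17; x_2: (9/4)/(1/4) = 9; u4: -3/4 ≤ 0, skip.
Smallest ratio is 23/3 in the row of u1, so u1 leaves.

u1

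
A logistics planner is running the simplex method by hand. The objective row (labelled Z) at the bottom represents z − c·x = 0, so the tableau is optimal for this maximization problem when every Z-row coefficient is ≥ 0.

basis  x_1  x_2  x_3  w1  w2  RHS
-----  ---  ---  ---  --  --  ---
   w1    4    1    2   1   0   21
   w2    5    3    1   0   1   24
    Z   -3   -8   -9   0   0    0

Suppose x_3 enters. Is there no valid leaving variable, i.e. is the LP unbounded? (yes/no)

no

Column x_3 has positive entries in row(s) 1, 2, so the ratio test bounds it — not unbounded.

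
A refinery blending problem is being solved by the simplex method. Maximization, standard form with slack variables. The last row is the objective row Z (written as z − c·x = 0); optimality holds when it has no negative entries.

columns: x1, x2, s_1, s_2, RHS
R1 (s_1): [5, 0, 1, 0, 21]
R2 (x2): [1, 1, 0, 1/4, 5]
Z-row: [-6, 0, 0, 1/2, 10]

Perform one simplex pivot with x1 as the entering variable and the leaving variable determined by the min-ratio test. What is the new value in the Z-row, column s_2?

1/2

Ratio test on column x1 — row 1: 21/5 = 21/5; row 2: 5/1 = 5. Minimum is 21/5 at row 1 (s_1 leaves); pivot element 5.
Divide row 1 by 5; eliminate column x1 from the other rows.
Z-row update in column s_2: 1/2 − (-6)·0 = 1/2.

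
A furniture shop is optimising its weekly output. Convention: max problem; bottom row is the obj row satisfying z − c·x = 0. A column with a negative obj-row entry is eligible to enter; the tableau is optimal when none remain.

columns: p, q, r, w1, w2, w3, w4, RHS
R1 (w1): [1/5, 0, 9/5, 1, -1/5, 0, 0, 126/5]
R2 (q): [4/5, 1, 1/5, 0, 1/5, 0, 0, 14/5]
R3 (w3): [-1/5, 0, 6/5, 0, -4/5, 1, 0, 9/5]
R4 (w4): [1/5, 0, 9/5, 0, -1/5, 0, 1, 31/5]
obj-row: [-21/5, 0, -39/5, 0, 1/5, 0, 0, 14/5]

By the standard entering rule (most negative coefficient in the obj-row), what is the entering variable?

r

Negative obj-row entries: p: -21/5, r: -39/5.
The most negative is -39/5 in column r, so r enters.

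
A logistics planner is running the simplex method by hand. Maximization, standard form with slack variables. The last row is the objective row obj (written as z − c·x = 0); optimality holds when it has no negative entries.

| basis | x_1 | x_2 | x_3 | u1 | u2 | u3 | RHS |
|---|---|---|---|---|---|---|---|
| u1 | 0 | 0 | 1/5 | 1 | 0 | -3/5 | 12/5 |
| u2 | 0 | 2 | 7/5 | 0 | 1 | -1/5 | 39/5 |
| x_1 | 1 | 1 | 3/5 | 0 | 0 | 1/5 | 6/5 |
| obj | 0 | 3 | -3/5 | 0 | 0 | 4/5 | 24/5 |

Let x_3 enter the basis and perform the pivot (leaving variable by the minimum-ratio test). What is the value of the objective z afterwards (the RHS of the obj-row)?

6

Ratio test on column x_3 — row 1: (12/5)/(1/5) = 12; row 2: (39/5)/(7/5) = 39/7; row 3: (6/5)/(3/5) = 2. Minimum is 2 at row 3 (x_1 leaves); pivot element 3/5.
Pivot on row 3; the obj-row RHS becomes 24/5 − (-3/5)·2 = 6.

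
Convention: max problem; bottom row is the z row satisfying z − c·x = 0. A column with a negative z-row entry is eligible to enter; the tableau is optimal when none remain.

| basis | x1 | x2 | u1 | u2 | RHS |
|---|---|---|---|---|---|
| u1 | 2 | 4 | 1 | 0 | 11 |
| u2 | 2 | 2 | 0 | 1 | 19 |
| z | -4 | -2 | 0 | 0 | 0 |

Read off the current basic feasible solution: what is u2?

19

u2 is basic (row 2); its value is the RHS of that row, 19.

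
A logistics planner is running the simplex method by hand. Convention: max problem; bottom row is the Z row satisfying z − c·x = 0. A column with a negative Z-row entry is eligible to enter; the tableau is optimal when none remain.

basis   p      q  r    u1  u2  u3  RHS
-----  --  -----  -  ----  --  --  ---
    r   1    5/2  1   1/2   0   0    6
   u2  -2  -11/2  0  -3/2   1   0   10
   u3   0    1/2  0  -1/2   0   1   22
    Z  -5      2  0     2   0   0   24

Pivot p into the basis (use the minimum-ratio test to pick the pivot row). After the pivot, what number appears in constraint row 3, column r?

Ratio test on column p — row 1: 6/1 = 6; row 2: entry -2 ≤ 0; row 3: entry 0 ≤ 0. Minimum is 6 at row 1 (r leaves); pivot element 1.
Divide row 1 by 1; eliminate column p from the other rows.
Row 3 update in column r: 0 − 0·1 = 0.

0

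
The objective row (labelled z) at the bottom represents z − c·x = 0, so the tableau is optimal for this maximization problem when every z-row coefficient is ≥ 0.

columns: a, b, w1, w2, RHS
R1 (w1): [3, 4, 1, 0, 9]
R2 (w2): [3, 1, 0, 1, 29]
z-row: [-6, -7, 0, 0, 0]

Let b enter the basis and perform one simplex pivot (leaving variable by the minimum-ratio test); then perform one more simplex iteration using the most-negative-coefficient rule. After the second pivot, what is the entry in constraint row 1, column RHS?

3

Ratio test on column b — row 1: 9/4 = 9/4; row 2: 29/1 = 29. Minimum is 9/4 at row 1 (w1 leaves); pivot element 4.
Divide row 1 by 4; eliminate column b from the other rows.
Second iteration: most negative z-row entry is -3/4 in column a, so a enters.
Ratio test on column a — row 1: (9/4)/(3/4) = 3; row 2: (107/4)/(9/4) = 107/9. Minimum is 3 at row 1 (b leaves); pivot element 3/4.
Divide row 1 by 3/4; eliminate column a from the other rows.
After both pivots, the entry at constraint row 1, column RHS is 3.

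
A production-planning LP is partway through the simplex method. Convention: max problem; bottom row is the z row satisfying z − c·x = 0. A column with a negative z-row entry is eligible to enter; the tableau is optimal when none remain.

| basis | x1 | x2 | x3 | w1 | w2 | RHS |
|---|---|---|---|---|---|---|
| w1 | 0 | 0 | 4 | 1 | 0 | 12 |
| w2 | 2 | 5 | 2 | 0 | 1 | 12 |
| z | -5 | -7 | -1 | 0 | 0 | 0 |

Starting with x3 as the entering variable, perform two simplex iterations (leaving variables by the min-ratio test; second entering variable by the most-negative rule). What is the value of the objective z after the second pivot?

Ratio test on column x3 — row 1: 12/4 = 3; row 2: 12/2 = 6. Minimum is 3 at row 1 (w1 leaves); pivot element 4.
Pivot on row 1; the z-row RHS becomes 0 − (-1)·3 = 3.
Next entering variable (most negative z-row entry -7): x2.
Ratio test on column x2 — row 1: entry 0 ≤ 0; row 2: 6/5 = 6/5. Minimum is 6/5 at row 2 (w2 leaves); pivot element 5.
After the second pivot the z-row RHS is 3 − (-7)·(6/5) = 57/5.

57/5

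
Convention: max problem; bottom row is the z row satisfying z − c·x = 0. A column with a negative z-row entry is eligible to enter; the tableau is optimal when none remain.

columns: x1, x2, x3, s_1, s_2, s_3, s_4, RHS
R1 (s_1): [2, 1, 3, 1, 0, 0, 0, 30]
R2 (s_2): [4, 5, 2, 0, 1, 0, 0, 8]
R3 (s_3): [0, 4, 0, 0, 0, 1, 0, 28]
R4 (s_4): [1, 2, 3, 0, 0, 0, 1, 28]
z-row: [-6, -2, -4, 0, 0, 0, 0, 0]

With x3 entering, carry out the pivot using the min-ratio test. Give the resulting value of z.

16

Ratio test on column x3 — row 1: 30/3 = 10; row 2: 8/2 = 4; row 3: entry 0 ≤ 0; row 4: 28/3 = 28/3. Minimum is 4 at row 2 (s_2 leaves); pivot element 2.
Pivot on row 2; the z-row RHS becomes 0 − (-4)·4 = 16.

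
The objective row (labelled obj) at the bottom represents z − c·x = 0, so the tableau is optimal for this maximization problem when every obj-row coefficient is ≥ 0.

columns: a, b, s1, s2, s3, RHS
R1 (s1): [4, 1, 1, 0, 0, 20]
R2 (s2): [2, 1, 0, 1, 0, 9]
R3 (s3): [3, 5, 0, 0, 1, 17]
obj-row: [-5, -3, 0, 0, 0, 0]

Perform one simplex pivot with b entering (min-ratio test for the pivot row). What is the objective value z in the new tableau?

51/5

Ratio test on column b — row 1: 20/1 = 20; row 2: 9/1 = 9; row 3: 17/5 = 17/5. Minimum is 17/5 at row 3 (s3 leaves); pivot element 5.
Pivot on row 3; the obj-row RHS becomes 0 − (-3)·(17/5) = 51/5.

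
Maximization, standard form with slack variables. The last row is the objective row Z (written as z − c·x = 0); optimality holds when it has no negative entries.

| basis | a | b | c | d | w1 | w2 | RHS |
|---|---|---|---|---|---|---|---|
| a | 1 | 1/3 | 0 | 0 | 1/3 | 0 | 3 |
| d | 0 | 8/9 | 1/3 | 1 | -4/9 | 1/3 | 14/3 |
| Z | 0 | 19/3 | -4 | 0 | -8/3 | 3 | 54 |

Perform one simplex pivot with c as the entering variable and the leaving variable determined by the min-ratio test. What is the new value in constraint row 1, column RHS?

3

Ratio test on column c — row 1: entry 0 ≤ 0; row 2: (14/3)/(1/3) = 14. Minimum is 14 at row 2 (d leaves); pivot element 1/3.
Divide row 2 by 1/3; eliminate column c from the other rows.
Row 1 update in column RHS: 3 − 0·14 = 3.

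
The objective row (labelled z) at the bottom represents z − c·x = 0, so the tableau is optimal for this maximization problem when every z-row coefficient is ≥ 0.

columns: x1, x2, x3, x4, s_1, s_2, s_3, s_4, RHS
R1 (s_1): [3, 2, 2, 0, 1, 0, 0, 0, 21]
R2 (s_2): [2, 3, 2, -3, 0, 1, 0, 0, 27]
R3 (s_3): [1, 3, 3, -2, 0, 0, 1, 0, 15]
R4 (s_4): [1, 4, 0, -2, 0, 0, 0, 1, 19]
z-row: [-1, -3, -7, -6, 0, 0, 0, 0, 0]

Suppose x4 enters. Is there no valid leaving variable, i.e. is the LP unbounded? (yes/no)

Every constraint-row entry in column x4 is ≤ 0, so increasing x4 is unbounded.

yes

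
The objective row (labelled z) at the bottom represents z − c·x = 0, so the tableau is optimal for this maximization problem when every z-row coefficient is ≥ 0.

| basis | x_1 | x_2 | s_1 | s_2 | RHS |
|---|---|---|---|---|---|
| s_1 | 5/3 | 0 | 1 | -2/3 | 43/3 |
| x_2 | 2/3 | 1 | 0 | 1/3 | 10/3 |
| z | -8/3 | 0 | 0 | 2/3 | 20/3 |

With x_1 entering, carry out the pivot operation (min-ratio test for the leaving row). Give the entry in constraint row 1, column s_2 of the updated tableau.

Ratio test on column x_1 — row 1: (43/3)/(5/3) = 43/5; row 2: (10/3)/(2/3) = 5. Minimum is 5 at row 2 (x_2 leaves); pivot element 2/3.
Divide row 2 by 2/3; eliminate column x_1 from the other rows.
Row 1 update in column s_2: -2/3 − (5/3)·(1/2) = -3/2.

-3/2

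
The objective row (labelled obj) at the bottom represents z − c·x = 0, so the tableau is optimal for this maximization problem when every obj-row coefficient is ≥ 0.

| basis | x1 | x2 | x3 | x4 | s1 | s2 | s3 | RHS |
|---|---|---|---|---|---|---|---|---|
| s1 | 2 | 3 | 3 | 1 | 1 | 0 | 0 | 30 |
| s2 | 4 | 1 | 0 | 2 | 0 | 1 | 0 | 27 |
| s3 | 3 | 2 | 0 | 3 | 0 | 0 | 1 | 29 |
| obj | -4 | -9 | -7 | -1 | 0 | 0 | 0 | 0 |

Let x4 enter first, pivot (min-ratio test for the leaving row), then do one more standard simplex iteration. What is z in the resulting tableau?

576/7

Ratio test on column x4 — row 1: 30/1 = 30; row 2: 27/2 = 27/2; row 3: 29/3 = 29/3. Minimum is 29/3 at row 3 (s3 leaves); pivot element 3.
Pivot on row 3; the obj-row RHS becomes 0 − (-1)·(29/3) = 29/3.
Next entering variable (most negative obj-row entry -25/3): x2.
Ratio test on column x2 — row 1: (61/3)/(7/3) = 61/7; row 2: entry -1/3 ≤ 0; row 3: (29/3)/(2/3) = 29/2. Minimum is 61/7 at row 1 (s1 leaves); pivot element 7/3.
After the second pivot the obj-row RHS is 29/3 − (-25/3)·(61/7) = 576/7.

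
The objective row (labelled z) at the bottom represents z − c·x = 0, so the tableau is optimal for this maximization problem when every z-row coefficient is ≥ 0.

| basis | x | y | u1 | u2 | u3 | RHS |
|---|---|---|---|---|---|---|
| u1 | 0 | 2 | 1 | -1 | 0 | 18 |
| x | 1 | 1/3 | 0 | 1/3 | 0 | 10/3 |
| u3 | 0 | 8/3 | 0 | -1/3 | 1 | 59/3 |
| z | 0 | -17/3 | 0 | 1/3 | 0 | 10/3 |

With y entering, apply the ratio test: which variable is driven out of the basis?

Column y entries and ratios — u1: 18/2 = 9; x: (10/3)/(1/3) = 10; u3: (59/3)/(8/3) = 59/8.
Smallest ratio is 59/8 in the row of u3, so u3 leaves.

u3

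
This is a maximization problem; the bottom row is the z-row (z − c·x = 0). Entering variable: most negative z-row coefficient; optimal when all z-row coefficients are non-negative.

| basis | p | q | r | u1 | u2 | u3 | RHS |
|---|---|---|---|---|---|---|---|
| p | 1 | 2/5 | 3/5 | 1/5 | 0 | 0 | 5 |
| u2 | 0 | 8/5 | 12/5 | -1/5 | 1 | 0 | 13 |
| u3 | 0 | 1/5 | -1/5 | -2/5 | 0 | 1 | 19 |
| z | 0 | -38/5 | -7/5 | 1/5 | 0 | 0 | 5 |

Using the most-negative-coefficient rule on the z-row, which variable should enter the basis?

q

Negative z-row entries: q: -38/5, r: -7/5.
The most negative is -38/5 in column q, so q enters.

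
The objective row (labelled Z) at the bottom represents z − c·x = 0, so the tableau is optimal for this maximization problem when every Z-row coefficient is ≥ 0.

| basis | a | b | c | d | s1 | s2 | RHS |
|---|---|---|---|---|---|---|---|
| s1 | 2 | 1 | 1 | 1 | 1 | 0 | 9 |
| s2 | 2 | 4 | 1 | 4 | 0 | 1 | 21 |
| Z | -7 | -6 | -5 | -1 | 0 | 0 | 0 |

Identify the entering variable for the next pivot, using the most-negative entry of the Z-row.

a

Negative Z-row entries: a: -7, b: -6, c: -5, d: -1.
The most negative is -7 in column a, so a enters.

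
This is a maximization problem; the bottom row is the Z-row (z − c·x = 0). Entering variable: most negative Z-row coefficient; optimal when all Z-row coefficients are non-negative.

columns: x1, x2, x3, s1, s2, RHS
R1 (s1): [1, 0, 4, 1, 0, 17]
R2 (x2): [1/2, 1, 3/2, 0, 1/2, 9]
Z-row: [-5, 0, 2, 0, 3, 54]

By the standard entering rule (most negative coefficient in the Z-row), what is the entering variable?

Negative Z-row entries: x1: -5.
The most negative is -5 in column x1, so x1 enters.

x1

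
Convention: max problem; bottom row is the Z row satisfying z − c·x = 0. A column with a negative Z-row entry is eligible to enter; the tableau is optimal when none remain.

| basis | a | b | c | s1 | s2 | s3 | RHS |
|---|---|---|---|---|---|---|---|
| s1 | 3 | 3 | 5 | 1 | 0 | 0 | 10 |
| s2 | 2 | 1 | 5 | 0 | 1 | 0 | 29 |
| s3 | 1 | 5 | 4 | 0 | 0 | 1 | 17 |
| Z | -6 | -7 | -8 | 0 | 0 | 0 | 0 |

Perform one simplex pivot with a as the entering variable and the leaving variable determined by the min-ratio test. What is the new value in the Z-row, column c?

Ratio test on column a — row 1: 10/3 = 10/3; row 2: 29/2 = 29/2; row 3: 17/1 = 17. Minimum is 10/3 at row 1 (s1 leaves); pivot element 3.
Divide row 1 by 3; eliminate column a from the other rows.
Z-row update in column c: -8 − (-6)·(5/3) = 2.

2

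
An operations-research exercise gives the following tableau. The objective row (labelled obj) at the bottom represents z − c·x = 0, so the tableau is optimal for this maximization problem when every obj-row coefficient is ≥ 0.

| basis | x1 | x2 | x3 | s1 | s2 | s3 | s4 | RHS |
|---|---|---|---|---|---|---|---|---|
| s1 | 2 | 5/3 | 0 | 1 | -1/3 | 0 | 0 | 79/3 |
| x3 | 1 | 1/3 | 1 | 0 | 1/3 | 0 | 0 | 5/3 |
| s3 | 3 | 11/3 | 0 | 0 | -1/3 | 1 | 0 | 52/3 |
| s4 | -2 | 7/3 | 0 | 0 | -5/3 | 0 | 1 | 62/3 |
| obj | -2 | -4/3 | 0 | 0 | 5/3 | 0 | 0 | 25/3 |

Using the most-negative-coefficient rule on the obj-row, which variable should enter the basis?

Negative obj-row entries: x1: -2, x2: -4/3.
The most negative is -2 in column x1, so x1 enters.

x1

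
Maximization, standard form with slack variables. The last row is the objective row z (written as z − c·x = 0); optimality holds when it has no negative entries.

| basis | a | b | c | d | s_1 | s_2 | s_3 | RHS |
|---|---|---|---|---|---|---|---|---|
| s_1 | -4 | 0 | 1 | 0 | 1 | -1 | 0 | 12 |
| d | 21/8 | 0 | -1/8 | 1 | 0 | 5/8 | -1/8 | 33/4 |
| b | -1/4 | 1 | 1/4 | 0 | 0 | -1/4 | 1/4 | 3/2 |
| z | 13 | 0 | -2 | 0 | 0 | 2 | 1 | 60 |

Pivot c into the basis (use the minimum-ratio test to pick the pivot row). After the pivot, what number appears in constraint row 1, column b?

-4

Ratio test on column c — row 1: 12/1 = 12; row 2: entry -1/8 ≤ 0; row 3: (3/2)/(1/4) = 6. Minimum is 6 at row 3 (b leaves); pivot element 1/4.
Divide row 3 by 1/4; eliminate column c from the other rows.
Row 1 update in column b: 0 − 1·4 = -4.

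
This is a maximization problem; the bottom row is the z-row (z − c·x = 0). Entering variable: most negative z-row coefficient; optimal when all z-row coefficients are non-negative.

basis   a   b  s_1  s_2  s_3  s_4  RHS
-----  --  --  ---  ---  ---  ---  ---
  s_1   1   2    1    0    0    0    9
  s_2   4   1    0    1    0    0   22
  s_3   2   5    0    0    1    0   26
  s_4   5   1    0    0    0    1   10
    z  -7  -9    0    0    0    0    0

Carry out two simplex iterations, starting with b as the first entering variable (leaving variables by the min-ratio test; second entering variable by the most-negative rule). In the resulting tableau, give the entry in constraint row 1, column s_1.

5/9

Ratio test on column b — row 1: 9/2 = 9/2; row 2: 22/1 = 22; row 3: 26/5 = 26/5; row 4: 10/1 = 10. Minimum is 9/2 at row 1 (s_1 leaves); pivot element 2.
Divide row 1 by 2; eliminate column b from the other rows.
Second iteration: most negative z-row entry is -5/2 in column a, so a enters.
Ratio test on column a — row 1: (9/2)/(1/2) = 9; row 2: (35/2)/(7/2) = 5; row 3: entry -1/2 ≤ 0; row 4: (11/2)/(9/2) = 11/9. Minimum is 11/9 at row 4 (s_4 leaves); pivot element 9/2.
Divide row 4 by 9/2; eliminate column a from the other rows.
After both pivots, the entry at constraint row 1, column s_1 is 5/9.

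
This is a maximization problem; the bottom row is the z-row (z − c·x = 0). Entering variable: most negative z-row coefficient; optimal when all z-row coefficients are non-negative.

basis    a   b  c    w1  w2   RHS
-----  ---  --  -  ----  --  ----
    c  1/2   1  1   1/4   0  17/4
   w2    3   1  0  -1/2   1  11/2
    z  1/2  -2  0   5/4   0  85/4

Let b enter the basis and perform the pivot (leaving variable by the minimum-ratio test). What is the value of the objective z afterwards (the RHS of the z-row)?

119/4

Ratio test on column b — row 1: (17/4)/1 = 17/4; row 2: (11/2)/1 = 11/2. Minimum is 17/4 at row 1 (c leaves); pivot element 1.
Pivot on row 1; the z-row RHS becomes 85/4 − (-2)·(17/4) = 119/4.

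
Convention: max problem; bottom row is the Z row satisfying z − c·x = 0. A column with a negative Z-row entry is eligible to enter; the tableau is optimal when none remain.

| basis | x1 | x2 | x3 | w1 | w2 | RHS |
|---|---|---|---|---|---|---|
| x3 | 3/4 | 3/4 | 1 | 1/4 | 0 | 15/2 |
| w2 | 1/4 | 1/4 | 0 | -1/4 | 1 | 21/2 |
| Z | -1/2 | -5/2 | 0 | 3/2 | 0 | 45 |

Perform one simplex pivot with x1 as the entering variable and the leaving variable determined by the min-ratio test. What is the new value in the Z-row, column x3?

2/3

Ratio test on column x1 — row 1: (15/2)/(3/4) = 10; row 2: (21/2)/(1/4) = 42. Minimum is 10 at row 1 (x3 leaves); pivot element 3/4.
Divide row 1 by 3/4; eliminate column x1 from the other rows.
Z-row update in column x3: 0 − (-1/2)·(4/3) = 2/3.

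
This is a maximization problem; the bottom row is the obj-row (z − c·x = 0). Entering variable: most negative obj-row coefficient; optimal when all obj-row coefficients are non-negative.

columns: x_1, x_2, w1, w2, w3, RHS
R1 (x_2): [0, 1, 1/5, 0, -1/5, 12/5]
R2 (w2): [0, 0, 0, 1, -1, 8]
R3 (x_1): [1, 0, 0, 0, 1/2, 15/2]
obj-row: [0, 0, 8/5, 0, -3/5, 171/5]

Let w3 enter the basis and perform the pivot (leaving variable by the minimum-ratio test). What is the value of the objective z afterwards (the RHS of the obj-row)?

Ratio test on column w3 — row 1: entry -1/5 ≤ 0; row 2: entry -1 ≤ 0; row 3: (15/2)/(1/2) = 15. Minimum is 15 at row 3 (x_1 leaves); pivot element 1/2.
Pivot on row 3; the obj-row RHS becomes 171/5 − (-3/5)·15 = 216/5.

216/5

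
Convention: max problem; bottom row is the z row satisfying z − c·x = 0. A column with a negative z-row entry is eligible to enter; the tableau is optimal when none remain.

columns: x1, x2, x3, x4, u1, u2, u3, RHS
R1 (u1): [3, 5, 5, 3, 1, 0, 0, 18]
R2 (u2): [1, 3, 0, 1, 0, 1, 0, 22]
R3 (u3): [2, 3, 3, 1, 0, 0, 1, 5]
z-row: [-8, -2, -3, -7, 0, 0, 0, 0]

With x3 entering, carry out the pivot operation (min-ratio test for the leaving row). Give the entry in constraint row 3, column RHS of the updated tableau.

Ratio test on column x3 — row 1: 18/5 = 18/5; row 2: entry 0 ≤ 0; row 3: 5/3 = 5/3. Minimum is 5/3 at row 3 (u3 leaves); pivot element 3.
Divide row 3 by 3; eliminate column x3 from the other rows.
In the new row 3, the RHS entry is the old entry divided by the pivot: 5/3 = 5/3.

5/3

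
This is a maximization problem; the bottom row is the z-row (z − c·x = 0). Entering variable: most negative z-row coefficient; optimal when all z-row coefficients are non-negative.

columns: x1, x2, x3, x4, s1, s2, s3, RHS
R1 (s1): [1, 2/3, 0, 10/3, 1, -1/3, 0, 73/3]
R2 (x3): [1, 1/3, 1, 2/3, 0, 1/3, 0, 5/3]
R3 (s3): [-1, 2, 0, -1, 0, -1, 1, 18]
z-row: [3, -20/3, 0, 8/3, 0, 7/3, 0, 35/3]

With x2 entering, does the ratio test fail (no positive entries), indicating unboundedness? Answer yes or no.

Column x2 has positive entries in row(s) 1, 2, 3, so the ratio test bounds it — not unbounded.

no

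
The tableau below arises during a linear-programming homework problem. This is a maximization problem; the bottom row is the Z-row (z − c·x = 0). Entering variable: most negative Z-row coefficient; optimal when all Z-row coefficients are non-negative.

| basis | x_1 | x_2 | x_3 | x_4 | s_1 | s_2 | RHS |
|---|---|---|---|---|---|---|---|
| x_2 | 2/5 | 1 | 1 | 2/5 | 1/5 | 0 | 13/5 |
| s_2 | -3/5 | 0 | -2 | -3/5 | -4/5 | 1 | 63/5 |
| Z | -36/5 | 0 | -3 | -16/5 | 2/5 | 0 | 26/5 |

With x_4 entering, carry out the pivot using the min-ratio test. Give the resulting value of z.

26

Ratio test on column x_4 — row 1: (13/5)/(2/5) = 13/2; row 2: entry -3/5 ≤ 0. Minimum is 13/2 at row 1 (x_2 leaves); pivot element 2/5.
Pivot on row 1; the Z-row RHS becomes 26/5 − (-16/5)·(13/2) = 26.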